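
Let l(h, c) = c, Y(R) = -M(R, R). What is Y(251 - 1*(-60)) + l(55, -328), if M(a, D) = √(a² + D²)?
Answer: -328 - 311*√2 ≈ -767.82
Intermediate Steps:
M(a, D) = √(D² + a²)
Y(R) = -√2*√(R²) (Y(R) = -√(R² + R²) = -√(2*R²) = -√2*√(R²))
Y(251 - 1*(-60)) + l(55, -328) = -√2*√((251 - 1*(-60))²) - 328 = -√2*√((251 + 60)²) - 328 = -√2*√(311²) - 328 = -√2*√96721 - 328 = -1*√2*311 - 328 = -311*√2 - 328 = -328 - 311*√2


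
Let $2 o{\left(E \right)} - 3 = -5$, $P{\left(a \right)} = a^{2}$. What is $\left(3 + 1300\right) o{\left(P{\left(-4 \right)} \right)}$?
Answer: $-1303$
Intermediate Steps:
$o{\left(E \right)} = -1$ ($o{\left(E \right)} = \frac{3}{2} + \frac{1}{2} \left(-5\right) = \frac{3}{2} - \frac{5}{2} = -1$)
$\left(3 + 1300\right) o{\left(P{\left(-4 \right)} \right)} = \left(3 + 1300\right) \left(-1\right) = 1303 \left(-1\right) = -1303$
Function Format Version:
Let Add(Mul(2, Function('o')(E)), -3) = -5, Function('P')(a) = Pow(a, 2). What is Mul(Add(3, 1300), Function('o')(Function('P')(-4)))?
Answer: -1303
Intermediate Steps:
Function('o')(E) = -1 (Function('o')(E) = Add(Rational(3, 2), Mul(Rational(1, 2), -5)) = Add(Rational(3, 2), Rational(-5, 2)) = -1)
Mul(Add(3, 1300), Function('o')(Function('P')(-4))) = Mul(Add(3, 1300), -1) = Mul(1303, -1) = -1303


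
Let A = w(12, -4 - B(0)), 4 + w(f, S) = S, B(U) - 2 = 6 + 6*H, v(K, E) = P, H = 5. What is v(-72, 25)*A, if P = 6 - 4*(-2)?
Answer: -644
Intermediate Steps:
P = 14 (P = 6 + 8 = 14)
v(K, E) = 14
B(U) = 38 (B(U) = 2 + (6 + 6*5) = 2 + (6 + 30) = 2 + 36 = 38)
w(f, S) = -4 + S
A = -46 (A = -4 + (-4 - 1*38) = -4 + (-4 - 38) = -4 - 42 = -46)
v(-72, 25)*A = 14*(-46) = -644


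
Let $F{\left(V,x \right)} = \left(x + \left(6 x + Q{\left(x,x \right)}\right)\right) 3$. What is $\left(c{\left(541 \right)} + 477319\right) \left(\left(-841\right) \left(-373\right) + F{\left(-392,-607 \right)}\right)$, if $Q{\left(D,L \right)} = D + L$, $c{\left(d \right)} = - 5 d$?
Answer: $141104640656$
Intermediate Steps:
$F{\left(V,x \right)} = 27 x$ ($F{\left(V,x \right)} = \left(x + \left(6 x + \left(x + x\right)\right)\right) 3 = \left(x + \left(6 x + 2 x\right)\right) 3 = \left(x + 8 x\right) 3 = 9 x 3 = 27 x$)
$\left(c{\left(541 \right)} + 477319\right) \left(\left(-841\right) \left(-373\right) + F{\left(-392,-607 \right)}\right) = \left(\left(-5\right) 541 + 477319\right) \left(\left(-841\right) \left(-373\right) + 27 \left(-607\right)\right) = \left(-2705 + 477319\right) \left(313693 - 16389\right) = 474614 \cdot 297304 = 141104640656$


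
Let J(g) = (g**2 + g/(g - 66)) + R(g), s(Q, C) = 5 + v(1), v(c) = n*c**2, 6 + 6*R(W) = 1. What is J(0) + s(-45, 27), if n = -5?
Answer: -5/6 ≈ -0.83333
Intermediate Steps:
R(W) = -5/6 (R(W) = -1 + (1/6)*1 = -1 + 1/6 = -5/6)
v(c) = -5*c**2
s(Q, C) = 0 (s(Q, C) = 5 - 5*1**2 = 5 - 5*1 = 5 - 5 = 0)
J(g) = -5/6 + g**2 + g/(-66 + g) (J(g) = (g**2 + g/(g - 66)) - 5/6 = (g**2 + g/(-66 + g)) - 5/6 = -5/6 + g**2 + g/(-66 + g))
J(0) + s(-45, 27) = (55 + 0**3 - 66*0**2 + (1/6)*0)/(-66 + 0) + 0 = (55 + 0 - 66*0 + 0)/(-66) + 0 = -(55 + 0 + 0 + 0)/66 + 0 = -1/66*55 + 0 = -5/6 + 0 = -5/6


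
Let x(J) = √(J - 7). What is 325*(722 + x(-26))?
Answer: 234650 + 325*I*√33 ≈ 2.3465e+5 + 1867.0*I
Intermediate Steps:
x(J) = √(-7 + J)
325*(722 + x(-26)) = 325*(722 + √(-7 - 26)) = 325*(722 + √(-33)) = 325*(722 + I*√33) = 234650 + 325*I*√33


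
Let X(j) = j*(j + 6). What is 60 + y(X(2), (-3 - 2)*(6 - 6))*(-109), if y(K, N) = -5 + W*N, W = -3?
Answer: 605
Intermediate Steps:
X(j) = j*(6 + j)
y(K, N) = -5 - 3*N
60 + y(X(2), (-3 - 2)*(6 - 6))*(-109) = 60 + (-5 - 3*(-3 - 2)*(6 - 6))*(-109) = 60 + (-5 - (-15)*0)*(-109) = 60 + (-5 - 3*0)*(-109) = 60 + (-5 + 0)*(-109) = 60 - 5*(-109) = 60 + 545 = 605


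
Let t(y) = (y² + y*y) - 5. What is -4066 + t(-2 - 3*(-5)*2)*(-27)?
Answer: -46267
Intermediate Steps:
t(y) = -5 + 2*y² (t(y) = (y² + y²) - 5 = 2*y² - 5 = -5 + 2*y²)
-4066 + t(-2 - 3*(-5)*2)*(-27) = -4066 + (-5 + 2*(-2 - 3*(-5)*2)²)*(-27) = -4066 + (-5 + 2*(-2 + 15*2)²)*(-27) = -4066 + (-5 + 2*(-2 + 30)²)*(-27) = -4066 + (-5 + 2*28²)*(-27) = -4066 + (-5 + 2*784)*(-27) = -4066 + (-5 + 1568)*(-27) = -4066 + 1563*(-27) = -4066 - 42201 = -46267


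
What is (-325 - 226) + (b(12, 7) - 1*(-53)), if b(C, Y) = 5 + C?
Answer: -481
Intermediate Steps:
(-325 - 226) + (b(12, 7) - 1*(-53)) = (-325 - 226) + ((5 + 12) - 1*(-53)) = -551 + (17 + 53) = -551 + 70 = -481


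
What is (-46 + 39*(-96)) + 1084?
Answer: -2706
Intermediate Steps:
(-46 + 39*(-96)) + 1084 = (-46 - 3744) + 1084 = -3790 + 1084 = -2706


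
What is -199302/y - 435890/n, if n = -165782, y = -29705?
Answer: 22994398307/2462277155 ≈ 9.3387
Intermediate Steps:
-199302/y - 435890/n = -199302/(-29705) - 435890/(-165782) = -199302*(-1/29705) - 435890*(-1/165782) = 199302/29705 + 217945/82891 = 22994398307/2462277155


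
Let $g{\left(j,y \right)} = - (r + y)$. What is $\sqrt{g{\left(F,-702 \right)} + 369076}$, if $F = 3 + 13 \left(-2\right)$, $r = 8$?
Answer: $\sqrt{369770} \approx 608.09$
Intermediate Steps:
$F = -23$ ($F = 3 - 26 = -23$)
$g{\left(j,y \right)} = -8 - y$ ($g{\left(j,y \right)} = - (8 + y) = -8 - y$)
$\sqrt{g{\left(F,-702 \right)} + 369076} = \sqrt{\left(-8 - -702\right) + 369076} = \sqrt{\left(-8 + 702\right) + 369076} = \sqrt{694 + 369076} = \sqrt{369770}$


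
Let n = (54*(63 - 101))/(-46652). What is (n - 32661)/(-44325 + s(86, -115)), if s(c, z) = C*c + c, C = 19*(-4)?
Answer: 25394982/39479255 ≈ 0.64325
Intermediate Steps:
C = -76
n = 513/11663 (n = (54*(-38))*(-1/46652) = -2052*(-1/46652) = 513/11663 ≈ 0.043985)
s(c, z) = -75*c (s(c, z) = -76*c + c = -75*c)
(n - 32661)/(-44325 + s(86, -115)) = (513/11663 - 32661)/(-44325 - 75*86) = -380924730/(11663*(-44325 - 6450)) = -380924730/11663/(-50775) = -380924730/11663*(-1/50775) = 25394982/39479255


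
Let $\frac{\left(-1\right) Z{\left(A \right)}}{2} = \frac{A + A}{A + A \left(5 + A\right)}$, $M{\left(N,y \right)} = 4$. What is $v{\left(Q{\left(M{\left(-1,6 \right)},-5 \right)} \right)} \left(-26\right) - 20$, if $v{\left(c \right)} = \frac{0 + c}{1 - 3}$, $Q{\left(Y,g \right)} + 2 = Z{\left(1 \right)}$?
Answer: $- \frac{374}{7} \approx -53.429$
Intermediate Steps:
$Z{\left(A \right)} = - \frac{4 A}{A + A \left(5 + A\right)}$ ($Z{\left(A \right)} = - 2 \frac{A + A}{A + A \left(5 + A\right)} = - 2 \frac{2 A}{A + A \left(5 + A\right)} = - \frac{4 A}{A + A \left(5 + A\right)}$)
$Q{\left(Y,g \right)} = - \frac{18}{7}$ ($Q{\left(Y,g \right)} = -2 - \frac{4}{6 + 1} = -2 - \frac{4}{7} = - \frac{18}{7}$)
$v{\left(c \right)} = - \frac{c}{2}$ ($v{\left(c \right)} = \frac{c}{-2} = c \left(- \frac{1}{2}\right) = - \frac{c}{2}$)
$v{\left(Q{\left(M{\left(-1,6 \right)},-5 \right)} \right)} \left(-26\right) - 20 = \left(- \frac{1}{2}\right) \left(- \frac{18}{7}\right) \left(-26\right) - 20 = \frac{9}{7} \left(-26\right) - 20 = - \frac{234}{7} - 20 = - \frac{374}{7}$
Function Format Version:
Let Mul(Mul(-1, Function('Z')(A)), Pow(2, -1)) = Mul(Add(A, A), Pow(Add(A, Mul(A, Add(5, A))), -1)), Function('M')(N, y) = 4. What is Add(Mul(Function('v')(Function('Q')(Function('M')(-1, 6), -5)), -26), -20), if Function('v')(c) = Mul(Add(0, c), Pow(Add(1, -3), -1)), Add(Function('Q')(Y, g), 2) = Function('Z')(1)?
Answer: Rational(-374, 7) ≈ -53.429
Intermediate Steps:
Function('Z')(A) = Mul(-4, A, Pow(Add(A, Mul(A, Add(5, A))), -1)) (Function('Z')(A) = Mul(-2, Mul(Add(A, A), Pow(Add(A, Mul(A, Add(5, A))), -1))) = Mul(-2, Mul(Mul(2, A), Pow(Add(A, Mul(A, Add(5, A))), -1))) = Mul(-2, Mul(2, A, Pow(Add(A, Mul(A, Add(5, A))), -1))) = Mul(-4, A, Pow(Add(A, Mul(A, Add(5, A))), -1)))
Function('Q')(Y, g) = Rational(-18, 7) (Function('Q')(Y, g) = Add(-2, Mul(-4, Pow(Add(6, 1), -1))) = Add(-2, Mul(-4, Pow(7, -1))) = Add(-2, Mul(-4, Rational(1, 7))) = Add(-2, Rational(-4, 7)) = Rational(-18, 7))
Function('v')(c) = Mul(Rational(-1, 2), c) (Function('v')(c) = Mul(c, Pow(-2, -1)) = Mul(c, Rational(-1, 2)) = Mul(Rational(-1, 2), c))
Add(Mul(Function('v')(Function('Q')(Function('M')(-1, 6), -5)), -26), -20) = Add(Mul(Mul(Rational(-1, 2), Rational(-18, 7)), -26), -20) = Add(Mul(Rational(9, 7), -26), -20) = Add(Rational(-234, 7), -20) = Rational(-374, 7)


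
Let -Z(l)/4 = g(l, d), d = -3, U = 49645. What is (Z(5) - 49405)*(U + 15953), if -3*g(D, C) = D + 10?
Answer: -3239557230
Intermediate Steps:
g(D, C) = -10/3 - D/3 (g(D, C) = -(D + 10)/3 = -(10 + D)/3 = -10/3 - D/3)
Z(l) = 40/3 + 4*l/3 (Z(l) = -4*(-10/3 - l/3) = 40/3 + 4*l/3)
(Z(5) - 49405)*(U + 15953) = ((40/3 + (4/3)*5) - 49405)*(49645 + 15953) = ((40/3 + 20/3) - 49405)*65598 = (20 - 49405)*65598 = -49385*65598 = -3239557230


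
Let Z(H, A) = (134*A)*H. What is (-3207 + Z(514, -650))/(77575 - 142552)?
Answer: 4070237/5907 ≈ 689.05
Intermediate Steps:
Z(H, A) = 134*A*H
(-3207 + Z(514, -650))/(77575 - 142552) = (-3207 + 134*(-650)*514)/(77575 - 142552) = (-3207 - 44769400)/(-64977) = -44772607*(-1/64977) = 4070237/5907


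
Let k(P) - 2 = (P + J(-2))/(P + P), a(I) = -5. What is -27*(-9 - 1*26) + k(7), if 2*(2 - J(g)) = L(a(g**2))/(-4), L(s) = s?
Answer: 106131/112 ≈ 947.60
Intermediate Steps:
J(g) = 11/8 (J(g) = 2 - (-5)/(2*(-4)) = 2 - (-5)*(-1)/(2*4) = 2 - 1/2*5/4 = 2 - 5/8 = 11/8)
k(P) = 2 + (11/8 + P)/(2*P) (k(P) = 2 + (P + 11/8)/(P + P) = 2 + (11/8 + P)/((2*P)) = 2 + (11/8 + P)*(1/(2*P)) = 2 + (11/8 + P)/(2*P))
-27*(-9 - 1*26) + k(7) = -27*(-9 - 1*26) + (1/16)*(11 + 40*7)/7 = -27*(-9 - 26) + (1/16)*(1/7)*(11 + 280) = -27*(-35) + (1/16)*(1/7)*291 = 945 + 291/112 = 106131/112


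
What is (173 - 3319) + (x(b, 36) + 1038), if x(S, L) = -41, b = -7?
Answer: -2149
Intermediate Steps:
(173 - 3319) + (x(b, 36) + 1038) = (173 - 3319) + (-41 + 1038) = -3146 + 997 = -2149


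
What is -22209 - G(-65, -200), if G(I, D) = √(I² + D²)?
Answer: -22209 - 5*√1769 ≈ -22419.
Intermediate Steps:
G(I, D) = √(D² + I²)
-22209 - G(-65, -200) = -22209 - √((-200)² + (-65)²) = -22209 - √(40000 + 4225) = -22209 - √44225 = -22209 - 5*√1769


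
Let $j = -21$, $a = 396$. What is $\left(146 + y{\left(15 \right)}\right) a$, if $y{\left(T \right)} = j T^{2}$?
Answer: $-1813284$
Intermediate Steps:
$y{\left(T \right)} = - 21 T^{2}$
$\left(146 + y{\left(15 \right)}\right) a = \left(146 - 21 \cdot 15^{2}\right) 396 = \left(146 - 4725\right) 396 = \left(-4579\right) 396 = -1813284$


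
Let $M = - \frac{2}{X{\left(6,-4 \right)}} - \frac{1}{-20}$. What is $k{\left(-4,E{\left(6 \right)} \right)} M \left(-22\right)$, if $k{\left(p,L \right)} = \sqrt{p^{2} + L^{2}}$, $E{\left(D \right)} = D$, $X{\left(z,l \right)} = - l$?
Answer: $\frac{99 \sqrt{13}}{5} \approx 71.39$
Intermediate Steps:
$M = - \frac{9}{20}$ ($M = - \frac{2}{\left(-1\right) \left(-4\right)} - \frac{1}{-20} = - \frac{2}{4} - - \frac{1}{20} = \left(-2\right) \frac{1}{4} + \frac{1}{20} = - \frac{1}{2} + \frac{1}{20} = - \frac{9}{20} \approx -0.45$)
$k{\left(p,L \right)} = \sqrt{L^{2} + p^{2}}$
$k{\left(-4,E{\left(6 \right)} \right)} M \left(-22\right) = \sqrt{6^{2} + \left(-4\right)^{2}} \left(- \frac{9}{20}\right) \left(-22\right) = \sqrt{36 + 16} \left(- \frac{9}{20}\right) \left(-22\right) = \sqrt{52} \left(- \frac{9}{20}\right) \left(-22\right) = 2 \sqrt{13} \left(- \frac{9}{20}\right) \left(-22\right) = - \frac{9 \sqrt{13}}{10} \left(-22\right) = \frac{99 \sqrt{13}}{5}$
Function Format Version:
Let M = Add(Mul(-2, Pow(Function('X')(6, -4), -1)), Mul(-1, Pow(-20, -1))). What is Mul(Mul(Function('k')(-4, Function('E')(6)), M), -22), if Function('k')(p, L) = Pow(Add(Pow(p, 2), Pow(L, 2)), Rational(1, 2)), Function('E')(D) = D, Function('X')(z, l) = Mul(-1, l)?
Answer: Mul(Rational(99, 5), Pow(13, Rational(1, 2))) ≈ 71.390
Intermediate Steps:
M = Rational(-9, 20) (M = Add(Mul(-2, Pow(Mul(-1, -4), -1)), Mul(-1, Pow(-20, -1))) = Add(Mul(-2, Pow(4, -1)), Mul(-1, Rational(-1, 20))) = Add(Mul(-2, Rational(1, 4)), Rational(1, 20)) = Add(Rational(-1, 2), Rational(1, 20)) = Rational(-9, 20) ≈ -0.45000)
Function('k')(p, L) = Pow(Add(Pow(L, 2), Pow(p, 2)), Rational(1, 2))
Mul(Mul(Function('k')(-4, Function('E')(6)), M), -22) = Mul(Mul(Pow(Add(Pow(6, 2), Pow(-4, 2)), Rational(1, 2)), Rational(-9, 20)), -22) = Mul(Mul(Pow(Add(36, 16), Rational(1, 2)), Rational(-9, 20)), -22) = Mul(Mul(Pow(52, Rational(1, 2)), Rational(-9, 20)), -22) = Mul(Mul(Mul(2, Pow(13, Rational(1, 2))), Rational(-9, 20)), -22) = Mul(Mul(Rational(-9, 10), Pow(13, Rational(1, 2))), -22) = Mul(Rational(99, 5), Pow(13, Rational(1, 2)))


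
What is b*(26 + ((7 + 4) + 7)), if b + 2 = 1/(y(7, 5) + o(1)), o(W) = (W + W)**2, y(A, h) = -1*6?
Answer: -110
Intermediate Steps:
y(A, h) = -6
o(W) = 4*W**2 (o(W) = (2*W)**2 = 4*W**2)
b = -5/2 (b = -2 + 1/(-6 + 4*1**2) = -2 + 1/(-6 + 4*1) = -2 + 1/(-6 + 4) = -2 + 1/(-2) = -2 - 1/2 = -5/2 ≈ -2.5000)
b*(26 + ((7 + 4) + 7)) = -5*(26 + ((7 + 4) + 7))/2 = -5*(26 + (11 + 7))/2 = -5*(26 + 18)/2 = -5/2*44 = -110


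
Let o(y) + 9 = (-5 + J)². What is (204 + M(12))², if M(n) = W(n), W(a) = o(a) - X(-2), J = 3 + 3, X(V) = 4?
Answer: 36864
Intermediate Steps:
J = 6
o(y) = -8 (o(y) = -9 + (-5 + 6)² = -9 + 1² = -9 + 1 = -8)
W(a) = -12 (W(a) = -8 - 1*4 = -8 - 4 = -12)
M(n) = -12
(204 + M(12))² = (204 - 12)² = 192² = 36864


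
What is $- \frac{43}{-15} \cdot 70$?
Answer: $\frac{602}{3} \approx 200.67$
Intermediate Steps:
$- \frac{43}{-15} \cdot 70 = \left(-43\right) \left(- \frac{1}{15}\right) 70 = \frac{43}{15} \cdot 70 = \frac{602}{3}$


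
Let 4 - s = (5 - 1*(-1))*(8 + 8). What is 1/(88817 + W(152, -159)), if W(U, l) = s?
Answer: 1/88725 ≈ 1.1271e-5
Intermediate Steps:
s = -92 (s = 4 - (5 - 1*(-1))*(8 + 8) = 4 - (5 + 1)*16 = 4 - 6*16 = 4 - 1*96 = 4 - 96 = -92)
W(U, l) = -92
1/(88817 + W(152, -159)) = 1/(88817 - 92) = 1/88725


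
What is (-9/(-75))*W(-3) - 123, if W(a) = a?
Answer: -3084/25 ≈ -123.36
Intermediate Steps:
(-9/(-75))*W(-3) - 123 = -9/(-75)*(-3) - 123 = -9*(-1/75)*(-3) - 123 = (3/25)*(-3) - 123 = -9/25 - 123 = -3084/25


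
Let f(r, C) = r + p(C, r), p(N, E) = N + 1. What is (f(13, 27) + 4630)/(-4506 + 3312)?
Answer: -1557/398 ≈ -3.9121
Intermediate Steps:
p(N, E) = 1 + N
f(r, C) = 1 + C + r (f(r, C) = r + (1 + C) = 1 + C + r)
(f(13, 27) + 4630)/(-4506 + 3312) = ((1 + 27 + 13) + 4630)/(-4506 + 3312) = (41 + 4630)/(-1194) = 4671*(-1/1194) = -1557/398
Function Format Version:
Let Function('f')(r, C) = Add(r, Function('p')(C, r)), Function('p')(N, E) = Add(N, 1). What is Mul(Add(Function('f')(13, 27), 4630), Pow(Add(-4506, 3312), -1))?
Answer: Rational(-1557, 398) ≈ -3.9121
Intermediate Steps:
Function('p')(N, E) = Add(1, N)
Function('f')(r, C) = Add(1, C, r) (Function('f')(r, C) = Add(r, Add(1, C)) = Add(1, C, r))
Mul(Add(Function('f')(13, 27), 4630), Pow(Add(-4506, 3312), -1)) = Mul(Add(Add(1, 27, 13), 4630), Pow(Add(-4506, 3312), -1)) = Mul(Add(41, 4630), Pow(-1194, -1)) = Mul(4671, Rational(-1, 1194)) = Rational(-1557, 398)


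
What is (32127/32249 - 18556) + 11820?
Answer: -217197137/32249 ≈ -6735.0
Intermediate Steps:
(32127/32249 - 18556) + 11820 = -598380317/32249 + 11820 = -217197137/32249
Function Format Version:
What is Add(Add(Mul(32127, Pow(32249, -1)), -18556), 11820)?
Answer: Rational(-217197137, 32249) ≈ -6735.0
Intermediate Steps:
Add(Add(Mul(32127, Pow(32249, -1)), -18556), 11820) = Add(Add(Mul(32127, Rational(1, 32249)), -18556), 11820) = Add(Add(Rational(32127, 32249), -18556), 11820) = Add(Rational(-598380317, 32249), 11820) = Rational(-217197137, 32249)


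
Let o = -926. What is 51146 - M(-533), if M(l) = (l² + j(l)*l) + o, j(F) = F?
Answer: -516106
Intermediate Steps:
M(l) = -926 + 2*l² (M(l) = (l² + l*l) - 926 = (l² + l²) - 926 = 2*l² - 926 = -926 + 2*l²)
51146 - M(-533) = 51146 - (-926 + 2*(-533)²) = 51146 - (-926 + 2*284089) = 51146 - (-926 + 568178) = 51146 - 1*567252 = 51146 - 567252 = -516106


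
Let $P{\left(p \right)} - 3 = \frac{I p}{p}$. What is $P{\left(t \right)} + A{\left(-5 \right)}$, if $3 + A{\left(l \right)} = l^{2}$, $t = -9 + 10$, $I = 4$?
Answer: $29$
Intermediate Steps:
$t = 1$
$P{\left(p \right)} = 7$ ($P{\left(p \right)} = 3 + \frac{4 p}{p} = 3 + 4 = 7$)
$A{\left(l \right)} = -3 + l^{2}$
$P{\left(t \right)} + A{\left(-5 \right)} = 7 - \left(3 - \left(-5\right)^{2}\right) = 7 + \left(-3 + 25\right) = 7 + 22 = 29$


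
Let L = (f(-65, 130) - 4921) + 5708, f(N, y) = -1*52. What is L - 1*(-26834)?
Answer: 27569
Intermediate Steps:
f(N, y) = -52
L = 735 (L = (-52 - 4921) + 5708 = -4973 + 5708 = 735)
L - 1*(-26834) = 735 - 1*(-26834) = 735 + 26834 = 27569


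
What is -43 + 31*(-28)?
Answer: -911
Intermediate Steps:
-43 + 31*(-28) = -43 - 868 = -911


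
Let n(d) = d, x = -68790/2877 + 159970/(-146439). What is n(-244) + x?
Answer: -37777397744/140435001 ≈ -269.00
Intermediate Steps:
x = -3511257500/140435001 (x = -68790*1/2877 + 159970*(-1/146439) = -22930/959 - 159970/146439 = -3511257500/140435001 ≈ -25.003)
n(-244) + x = -244 - 3511257500/140435001 = -37777397744/140435001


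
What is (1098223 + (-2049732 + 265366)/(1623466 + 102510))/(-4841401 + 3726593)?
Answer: -947752378141/962065926304 ≈ -0.98512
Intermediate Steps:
(1098223 + (-2049732 + 265366)/(1623466 + 102510))/(-4841401 + 3726593) = (1098223 - 1784366/1725976)/(-1114808) = (1098223 - 1784366*1/1725976)*(-1/1114808) = (1098223 - 892183/862988)*(-1/1114808) = (947752378141/862988)*(-1/1114808) = -947752378141/962065926304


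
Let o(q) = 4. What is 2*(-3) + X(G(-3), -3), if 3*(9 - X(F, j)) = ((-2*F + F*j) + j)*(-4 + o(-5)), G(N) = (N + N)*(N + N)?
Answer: 3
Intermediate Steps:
G(N) = 4*N**2 (G(N) = (2*N)*(2*N) = 4*N**2)
X(F, j) = 9 (X(F, j) = 9 - ((-2*F + F*j) + j)*(-4 + 4)/3 = 9 - (j - 2*F + F*j)*0/3 = 9 - 1/3*0 = 9 + 0 = 9)
2*(-3) + X(G(-3), -3) = 2*(-3) + 9 = -6 + 9 = 3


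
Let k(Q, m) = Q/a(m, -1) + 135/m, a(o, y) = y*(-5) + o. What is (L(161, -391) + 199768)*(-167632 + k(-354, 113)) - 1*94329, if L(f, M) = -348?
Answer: -3777547939577/113 ≈ -3.3430e+10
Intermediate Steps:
a(o, y) = o - 5*y (a(o, y) = -5*y + o = o - 5*y)
k(Q, m) = 135/m + Q/(5 + m) (k(Q, m) = Q/(m - 5*(-1)) + 135/m = Q/(m + 5) + 135/m = Q/(5 + m) + 135/m = 135/m + Q/(5 + m))
(L(161, -391) + 199768)*(-167632 + k(-354, 113)) - 1*94329 = (-348 + 199768)*(-167632 + (135/113 - 354/(5 + 113))) - 1*94329 = 199420*(-167632 + (135*(1/113) - 354/118)) - 94329 = 199420*(-167632 + (135/113 - 354*1/118)) - 94329 = 199420*(-167632 + (135/113 - 3)) - 94329 = 199420*(-167632 - 204/113) - 94329 = 199420*(-18942620/113) - 94329 = -3777537280400/113 - 94329 = -3777547939577/113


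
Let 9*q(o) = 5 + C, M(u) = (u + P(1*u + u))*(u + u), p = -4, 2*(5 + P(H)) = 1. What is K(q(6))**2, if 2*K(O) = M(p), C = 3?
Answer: 1156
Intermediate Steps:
P(H) = -9/2 (P(H) = -5 + (1/2)*1 = -5 + 1/2 = -9/2)
M(u) = 2*u*(-9/2 + u) (M(u) = (u - 9/2)*(u + u) = (-9/2 + u)*(2*u) = 2*u*(-9/2 + u))
q(o) = 8/9 (q(o) = (5 + 3)/9 = (1/9)*8 = 8/9)
K(O) = 34 (K(O) = (-4*(-9 + 2*(-4)))/2 = (-4*(-9 - 8))/2 = (-4*(-17))/2 = (1/2)*68 = 34)
K(q(6))**2 = 34**2 = 1156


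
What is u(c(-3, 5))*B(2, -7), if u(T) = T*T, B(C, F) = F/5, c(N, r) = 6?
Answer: -252/5 ≈ -50.400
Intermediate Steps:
B(C, F) = F/5 (B(C, F) = F*(⅕) = F/5)
u(T) = T²
u(c(-3, 5))*B(2, -7) = 6²*((⅕)*(-7)) = 36*(-7/5) = -252/5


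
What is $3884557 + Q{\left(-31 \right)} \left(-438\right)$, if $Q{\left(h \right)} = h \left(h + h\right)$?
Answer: $3042721$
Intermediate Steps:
$Q{\left(h \right)} = 2 h^{2}$ ($Q{\left(h \right)} = h 2 h = 2 h^{2}$)
$3884557 + Q{\left(-31 \right)} \left(-438\right) = 3884557 + 2 \left(-31\right)^{2} \left(-438\right) = 3884557 + 2 \cdot 961 \left(-438\right) = 3884557 + 1922 \left(-438\right) = 3884557 - 841836 = 3042721$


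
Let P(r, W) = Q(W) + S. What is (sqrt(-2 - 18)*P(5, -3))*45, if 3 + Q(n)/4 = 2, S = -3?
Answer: -630*I*sqrt(5) ≈ -1408.7*I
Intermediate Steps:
Q(n) = -4 (Q(n) = -12 + 4*2 = -12 + 8 = -4)
P(r, W) = -7 (P(r, W) = -4 - 3 = -7)
(sqrt(-2 - 18)*P(5, -3))*45 = (sqrt(-2 - 18)*(-7))*45 = (sqrt(-20)*(-7))*45 = ((2*I*sqrt(5))*(-7))*45 = -14*I*sqrt(5)*45 = -630*I*sqrt(5)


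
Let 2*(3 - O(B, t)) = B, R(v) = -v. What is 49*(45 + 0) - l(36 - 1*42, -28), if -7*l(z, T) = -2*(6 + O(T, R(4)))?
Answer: 15389/7 ≈ 2198.4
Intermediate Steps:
O(B, t) = 3 - B/2
l(z, T) = 18/7 - T/7 (l(z, T) = -(-2)*(6 + (3 - T/2))/7 = -(-2)*(9 - T/2)/7 = -(-18 + T)/7 = 18/7 - T/7)
49*(45 + 0) - l(36 - 1*42, -28) = 49*(45 + 0) - (18/7 - 1/7*(-28)) = 49*45 - (18/7 + 4) = 2205 - 1*46/7 = 2205 - 46/7 = 15389/7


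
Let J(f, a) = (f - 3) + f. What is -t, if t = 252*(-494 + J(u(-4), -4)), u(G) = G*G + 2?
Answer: 116172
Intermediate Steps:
u(G) = 2 + G² (u(G) = G² + 2 = 2 + G²)
J(f, a) = -3 + 2*f (J(f, a) = (-3 + f) + f = -3 + 2*f)
t = -116172 (t = 252*(-494 + (-3 + 2*(2 + (-4)²))) = 252*(-494 + (-3 + 2*(2 + 16))) = 252*(-494 + (-3 + 2*18)) = 252*(-494 + (-3 + 36)) = 252*(-494 + 33) = 252*(-461) = -116172)
-t = -1*(-116172) = 116172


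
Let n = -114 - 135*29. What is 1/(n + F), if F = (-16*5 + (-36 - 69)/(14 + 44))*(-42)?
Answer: -29/17196 ≈ -0.0016864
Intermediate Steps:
n = -4029 (n = -114 - 3915 = -4029)
F = 99645/29 (F = (-80 - 105/58)*(-42) = -4745/58*(-42) = 99645/29 ≈ 3436.0)
1/(n + F) = 1/(-4029 + 99645/29) = 1/(-17196/29) = -29/17196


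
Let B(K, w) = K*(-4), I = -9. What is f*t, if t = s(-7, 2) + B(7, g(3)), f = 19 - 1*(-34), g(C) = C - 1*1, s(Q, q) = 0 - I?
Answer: -1007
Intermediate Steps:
s(Q, q) = 9 (s(Q, q) = 0 - 1*(-9) = 0 + 9 = 9)
g(C) = -1 + C (g(C) = C - 1 = -1 + C)
f = 53 (f = 19 + 34 = 53)
B(K, w) = -4*K
t = -19 (t = 9 - 4*7 = 9 - 28 = -19)
f*t = 53*(-19) = -1007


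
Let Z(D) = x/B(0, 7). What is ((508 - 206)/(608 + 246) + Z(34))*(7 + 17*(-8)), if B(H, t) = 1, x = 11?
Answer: -625392/427 ≈ -1464.6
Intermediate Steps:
Z(D) = 11 (Z(D) = 11/1 = 11*1 = 11)
((508 - 206)/(608 + 246) + Z(34))*(7 + 17*(-8)) = ((508 - 206)/(608 + 246) + 11)*(7 + 17*(-8)) = (302/854 + 11)*(7 - 136) = (302*(1/854) + 11)*(-129) = (151/427 + 11)*(-129) = (4848/427)*(-129) = -625392/427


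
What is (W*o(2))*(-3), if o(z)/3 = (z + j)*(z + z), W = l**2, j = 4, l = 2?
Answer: -864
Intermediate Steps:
W = 4 (W = 2**2 = 4)
o(z) = 6*z*(4 + z) (o(z) = 3*((z + 4)*(z + z)) = 3*((4 + z)*(2*z)) = 3*(2*z*(4 + z)) = 6*z*(4 + z))
(W*o(2))*(-3) = (4*(6*2*(4 + 2)))*(-3) = (4*(6*2*6))*(-3) = (4*72)*(-3) = 288*(-3) = -864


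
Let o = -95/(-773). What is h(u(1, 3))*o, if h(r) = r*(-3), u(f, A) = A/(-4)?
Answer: 855/3092 ≈ 0.27652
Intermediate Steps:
u(f, A) = -A/4 (u(f, A) = A*(-¼) = -A/4)
h(r) = -3*r
o = 95/773 (o = -95*(-1/773) = 95/773 ≈ 0.12290)
h(u(1, 3))*o = -(-3)*3/4*(95/773) = -3*(-¾)*(95/773) = (9/4)*(95/773) = 855/3092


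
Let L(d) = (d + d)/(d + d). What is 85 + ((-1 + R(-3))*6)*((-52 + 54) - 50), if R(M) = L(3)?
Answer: 85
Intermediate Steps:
L(d) = 1 (L(d) = (2*d)/((2*d)) = (2*d)*(1/(2*d)) = 1)
R(M) = 1
85 + ((-1 + R(-3))*6)*((-52 + 54) - 50) = 85 + ((-1 + 1)*6)*((-52 + 54) - 50) = 85 + (0*6)*(2 - 50) = 85 + 0*(-48) = 85 + 0 = 85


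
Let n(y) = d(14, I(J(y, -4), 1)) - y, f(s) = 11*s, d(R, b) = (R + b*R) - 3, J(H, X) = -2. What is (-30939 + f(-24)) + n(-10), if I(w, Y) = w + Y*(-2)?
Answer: -31238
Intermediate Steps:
I(w, Y) = w - 2*Y
d(R, b) = -3 + R + R*b (d(R, b) = (R + R*b) - 3 = -3 + R + R*b)
n(y) = -45 - y (n(y) = (-3 + 14 + 14*(-2 - 2*1)) - y = (-3 + 14 + 14*(-2 - 2)) - y = (-3 + 14 + 14*(-4)) - y = (-3 + 14 - 56) - y = -45 - y)
(-30939 + f(-24)) + n(-10) = (-30939 + 11*(-24)) + (-45 - 1*(-10)) = (-30939 - 264) + (-45 + 10) = -31203 - 35 = -31238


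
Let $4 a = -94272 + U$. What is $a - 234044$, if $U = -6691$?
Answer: $- \frac{1037139}{4} \approx -2.5928 \cdot 10^{5}$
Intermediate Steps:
$a = - \frac{100963}{4}$ ($a = \frac{-94272 - 6691}{4} = \frac{1}{4} \left(-100963\right) = - \frac{100963}{4} \approx -25241.0$)
$a - 234044 = - \frac{100963}{4} - 234044 = - \frac{1037139}{4}$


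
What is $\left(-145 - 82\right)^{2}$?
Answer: $51529$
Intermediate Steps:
$\left(-145 - 82\right)^{2} = \left(-227\right)^{2} = 51529$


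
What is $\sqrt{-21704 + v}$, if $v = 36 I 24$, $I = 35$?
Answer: $2 \sqrt{2134} \approx 92.391$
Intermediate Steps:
$v = 30240$ ($v = 36 \cdot 35 \cdot 24 = 1260 \cdot 24 = 30240$)
$\sqrt{-21704 + v} = \sqrt{-21704 + 30240} = \sqrt{8536} = 2 \sqrt{2134}$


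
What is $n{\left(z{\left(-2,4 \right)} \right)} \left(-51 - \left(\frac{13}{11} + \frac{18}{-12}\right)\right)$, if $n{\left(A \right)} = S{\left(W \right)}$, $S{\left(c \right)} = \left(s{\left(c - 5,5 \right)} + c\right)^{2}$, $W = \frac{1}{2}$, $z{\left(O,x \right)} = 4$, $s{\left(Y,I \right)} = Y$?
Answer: $- \frac{8920}{11} \approx -810.91$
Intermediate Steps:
$W = \frac{1}{2} \approx 0.5$
$S{\left(c \right)} = \left(-5 + 2 c\right)^{2}$ ($S{\left(c \right)} = \left(\left(c - 5\right) + c\right)^{2} = \left(\left(-5 + c\right) + c\right)^{2} = \left(-5 + 2 c\right)^{2}$)
$n{\left(A \right)} = 16$ ($n{\left(A \right)} = \left(-5 + 2 \cdot \frac{1}{2}\right)^{2} = \left(-5 + 1\right)^{2} = \left(-4\right)^{2} = 16$)
$n{\left(z{\left(-2,4 \right)} \right)} \left(-51 - \left(\frac{13}{11} + \frac{18}{-12}\right)\right) = 16 \left(-51 - \left(\frac{13}{11} + \frac{18}{-12}\right)\right) = 16 \left(-51 - \left(13 \cdot \frac{1}{11} + 18 \left(- \frac{1}{12}\right)\right)\right) = 16 \left(-51 - \left(\frac{13}{11} - \frac{3}{2}\right)\right) = 16 \left(-51 - - \frac{7}{22}\right) = 16 \left(-51 + \frac{7}{22}\right) = 16 \left(- \frac{1115}{22}\right) = - \frac{8920}{11}$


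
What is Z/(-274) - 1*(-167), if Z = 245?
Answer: 45513/274 ≈ 166.11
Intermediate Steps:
Z/(-274) - 1*(-167) = 245/(-274) - 1*(-167) = 245*(-1/274) + 167 = -245/274 + 167 = 45513/274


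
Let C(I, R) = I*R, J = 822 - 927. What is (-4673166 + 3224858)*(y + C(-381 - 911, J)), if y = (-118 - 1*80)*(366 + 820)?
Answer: 143625807744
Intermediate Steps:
J = -105
y = -234828 (y = (-118 - 80)*1186 = -198*1186 = -234828)
(-4673166 + 3224858)*(y + C(-381 - 911, J)) = (-4673166 + 3224858)*(-234828 + (-381 - 911)*(-105)) = -1448308*(-234828 - 1292*(-105)) = -1448308*(-234828 + 135660) = -1448308*(-99168) = 143625807744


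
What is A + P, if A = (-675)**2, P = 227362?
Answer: 682987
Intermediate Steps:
A = 455625
A + P = 455625 + 227362 = 682987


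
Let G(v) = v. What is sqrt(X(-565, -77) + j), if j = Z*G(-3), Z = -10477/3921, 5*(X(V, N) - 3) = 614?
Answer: 2*sqrt(1428694770)/6535 ≈ 11.568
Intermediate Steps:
X(V, N) = 629/5 (X(V, N) = 3 + (1/5)*614 = 3 + 614/5 = 629/5)
Z = -10477/3921 (Z = -10477*1/3921 = -10477/3921 ≈ -2.6720)
j = 10477/1307 (j = -10477/3921*(-3) = 10477/1307 ≈ 8.0161)
sqrt(X(-565, -77) + j) = sqrt(629/5 + 10477/1307) = sqrt(874488/6535) = 2*sqrt(1428694770)/6535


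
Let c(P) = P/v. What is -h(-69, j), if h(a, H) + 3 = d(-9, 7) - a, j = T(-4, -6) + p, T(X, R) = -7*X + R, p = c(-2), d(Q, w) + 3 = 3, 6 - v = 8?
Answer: -66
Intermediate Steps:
v = -2 (v = 6 - 1*8 = 6 - 8 = -2)
d(Q, w) = 0 (d(Q, w) = -3 + 3 = 0)
c(P) = -P/2 (c(P) = P/(-2) = P*(-1/2) = -P/2)
p = 1 (p = -1/2*(-2) = 1)
T(X, R) = R - 7*X
j = 23 (j = (-6 - 7*(-4)) + 1 = (-6 + 28) + 1 = 22 + 1 = 23)
h(a, H) = -3 - a (h(a, H) = -3 + (0 - a) = -3 - a)
-h(-69, j) = -(-3 - 1*(-69)) = -(-3 + 69) = -1*66 = -66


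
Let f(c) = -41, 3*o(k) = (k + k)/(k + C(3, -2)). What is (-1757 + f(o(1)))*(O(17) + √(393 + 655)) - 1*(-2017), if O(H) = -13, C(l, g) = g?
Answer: 25391 - 3596*√262 ≈ -32815.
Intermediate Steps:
o(k) = 2*k/(3*(-2 + k)) (o(k) = ((k + k)/(k - 2))/3 = ((2*k)/(-2 + k))/3 = (2*k/(-2 + k))/3 = 2*k/(3*(-2 + k)))
(-1757 + f(o(1)))*(O(17) + √(393 + 655)) - 1*(-2017) = (-1757 - 41)*(-13 + √(393 + 655)) - 1*(-2017) = -1798*(-13 + √1048) + 2017 = -1798*(-13 + 2*√262) + 2017 = (23374 - 3596*√262) + 2017 = 25391 - 3596*√262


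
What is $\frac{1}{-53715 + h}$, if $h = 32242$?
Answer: $- \frac{1}{21473} \approx -4.657 \cdot 10^{-5}$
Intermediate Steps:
$\frac{1}{-53715 + h} = \frac{1}{-53715 + 32242} = \frac{1}{-21473} = - \frac{1}{21473}$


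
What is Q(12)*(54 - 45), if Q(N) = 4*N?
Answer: 432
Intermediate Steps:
Q(12)*(54 - 45) = (4*12)*(54 - 45) = 48*9 = 432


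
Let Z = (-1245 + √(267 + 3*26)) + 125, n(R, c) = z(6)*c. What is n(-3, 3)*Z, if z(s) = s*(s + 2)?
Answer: -161280 + 144*√345 ≈ -1.5861e+5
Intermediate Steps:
z(s) = s*(2 + s)
n(R, c) = 48*c (n(R, c) = (6*(2 + 6))*c = (6*8)*c = 48*c)
Z = -1120 + √345 (Z = (-1245 + √(267 + 78)) + 125 = (-1245 + √345) + 125 = -1120 + √345 ≈ -1101.4)
n(-3, 3)*Z = (48*3)*(-1120 + √345) = 144*(-1120 + √345) = -161280 + 144*√345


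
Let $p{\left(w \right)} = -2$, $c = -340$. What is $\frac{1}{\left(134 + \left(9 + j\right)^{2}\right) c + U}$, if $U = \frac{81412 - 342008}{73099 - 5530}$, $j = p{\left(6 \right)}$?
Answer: $- \frac{67569}{4204403776} \approx -1.6071 \cdot 10^{-5}$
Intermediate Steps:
$j = -2$
$U = - \frac{260596}{67569} \approx -3.8567$
$\frac{1}{\left(134 + \left(9 + j\right)^{2}\right) c + U} = \frac{1}{\left(134 + \left(9 - 2\right)^{2}\right) \left(-340\right) - \frac{260596}{67569}} = \frac{1}{\left(134 + 7^{2}\right) \left(-340\right) - \frac{260596}{67569}} = \frac{1}{\left(134 + 49\right) \left(-340\right) - \frac{260596}{67569}} = \frac{1}{183 \left(-340\right) - \frac{260596}{67569}} = \frac{1}{-62220 - \frac{260596}{67569}} = \frac{1}{- \frac{4204403776}{67569}} = - \frac{67569}{4204403776}$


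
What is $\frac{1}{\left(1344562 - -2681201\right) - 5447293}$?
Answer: $- \frac{1}{1421530} \approx -7.0347 \cdot 10^{-7}$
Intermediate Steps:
$\frac{1}{\left(1344562 - -2681201\right) - 5447293} = \frac{1}{\left(1344562 + 2681201\right) - 5447293} = \frac{1}{4025763 - 5447293} = \frac{1}{-1421530} = - \frac{1}{1421530}$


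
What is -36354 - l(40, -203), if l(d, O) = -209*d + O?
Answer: -27791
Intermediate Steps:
l(d, O) = O - 209*d
-36354 - l(40, -203) = -36354 - (-203 - 209*40) = -36354 - (-203 - 8360) = -36354 - 1*(-8563) = -36354 + 8563 = -27791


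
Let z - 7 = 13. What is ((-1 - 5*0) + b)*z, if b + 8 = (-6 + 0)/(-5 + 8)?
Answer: -220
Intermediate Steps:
z = 20 (z = 7 + 13 = 20)
b = -10 (b = -8 + (-6 + 0)/(-5 + 8) = -8 - 6/3 = -8 - 6*⅓ = -8 - 2 = -10)
((-1 - 5*0) + b)*z = ((-1 - 5*0) - 10)*20 = ((-1 + 0) - 10)*20 = (-1 - 10)*20 = -11*20 = -220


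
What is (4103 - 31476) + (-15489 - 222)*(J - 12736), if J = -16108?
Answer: 453140711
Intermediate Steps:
(4103 - 31476) + (-15489 - 222)*(J - 12736) = (4103 - 31476) + (-15489 - 222)*(-16108 - 12736) = -27373 - 15711*(-28844) = -27373 + 453168084 = 453140711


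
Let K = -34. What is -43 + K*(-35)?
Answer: 1147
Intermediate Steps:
-43 + K*(-35) = -43 - 34*(-35) = -43 + 1190 = 1147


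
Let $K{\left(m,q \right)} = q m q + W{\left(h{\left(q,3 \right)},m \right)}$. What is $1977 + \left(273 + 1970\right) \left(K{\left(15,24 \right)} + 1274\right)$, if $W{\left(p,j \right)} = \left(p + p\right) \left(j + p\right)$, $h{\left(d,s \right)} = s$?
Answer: $22481323$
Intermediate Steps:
$W{\left(p,j \right)} = 2 p \left(j + p\right)$
$K{\left(m,q \right)} = 18 + 6 m + m q^{2}$ ($K{\left(m,q \right)} = q m q + 2 \cdot 3 \left(m + 3\right) = m q q + 2 \cdot 3 \left(3 + m\right) = m q^{2} + \left(18 + 6 m\right) = 18 + 6 m + m q^{2}$)
$1977 + \left(273 + 1970\right) \left(K{\left(15,24 \right)} + 1274\right) = 1977 + \left(273 + 1970\right) \left(\left(18 + 6 \cdot 15 + 15 \cdot 24^{2}\right) + 1274\right) = 1977 + 2243 \left(\left(18 + 90 + 15 \cdot 576\right) + 1274\right) = 1977 + 2243 \left(\left(18 + 90 + 8640\right) + 1274\right) = 1977 + 2243 \left(8748 + 1274\right) = 1977 + 2243 \cdot 10022 = 1977 + 22479346 = 22481323$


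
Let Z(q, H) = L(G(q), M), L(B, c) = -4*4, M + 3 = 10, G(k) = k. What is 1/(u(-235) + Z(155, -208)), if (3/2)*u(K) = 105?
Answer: 1/54 ≈ 0.018519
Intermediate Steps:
u(K) = 70 (u(K) = (2/3)*105 = 70)
M = 7 (M = -3 + 10 = 7)
L(B, c) = -16
Z(q, H) = -16
1/(u(-235) + Z(155, -208)) = 1/(70 - 16) = 1/54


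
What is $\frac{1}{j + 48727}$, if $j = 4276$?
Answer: $\frac{1}{53003} \approx 1.8867 \cdot 10^{-5}$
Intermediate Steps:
$\frac{1}{j + 48727} = \frac{1}{4276 + 48727} = \frac{1}{53003}$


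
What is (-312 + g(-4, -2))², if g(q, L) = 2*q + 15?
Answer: 93025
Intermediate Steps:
g(q, L) = 15 + 2*q
(-312 + g(-4, -2))² = (-312 + (15 + 2*(-4)))² = (-312 + (15 - 8))² = (-312 + 7)² = (-305)² = 93025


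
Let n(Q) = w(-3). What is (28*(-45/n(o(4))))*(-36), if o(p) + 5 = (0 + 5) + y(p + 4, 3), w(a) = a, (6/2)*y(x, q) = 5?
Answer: -15120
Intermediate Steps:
y(x, q) = 5/3 (y(x, q) = (⅓)*5 = 5/3)
o(p) = 5/3 (o(p) = -5 + ((0 + 5) + 5/3) = -5 + (5 + 5/3) = -5 + 20/3 = 5/3)
n(Q) = -3
(28*(-45/n(o(4))))*(-36) = (28*(-45/(-3)))*(-36) = (28*(-45*(-⅓)))*(-36) = (28*15)*(-36) = 420*(-36) = -15120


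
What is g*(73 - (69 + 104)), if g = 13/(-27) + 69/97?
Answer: -60200/2619 ≈ -22.986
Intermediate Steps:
g = 602/2619 (g = 13*(-1/27) + 69*(1/97) = -13/27 + 69/97 = 602/2619 ≈ 0.22986)
g*(73 - (69 + 104)) = 602*(73 - (69 + 104))/2619 = 602*(73 - 1*173)/2619 = 602*(73 - 173)/2619 = (602/2619)*(-100) = -60200/2619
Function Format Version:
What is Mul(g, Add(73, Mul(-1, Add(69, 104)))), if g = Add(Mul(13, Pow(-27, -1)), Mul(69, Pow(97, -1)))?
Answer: Rational(-60200, 2619) ≈ -22.986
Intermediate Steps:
g = Rational(602, 2619) (g = Add(Mul(13, Rational(-1, 27)), Mul(69, Rational(1, 97))) = Add(Rational(-13, 27), Rational(69, 97)) = Rational(602, 2619) ≈ 0.22986)
Mul(g, Add(73, Mul(-1, Add(69, 104)))) = Mul(Rational(602, 2619), Add(73, Mul(-1, Add(69, 104)))) = Mul(Rational(602, 2619), Add(73, Mul(-1, 173))) = Mul(Rational(602, 2619), Add(73, -173)) = Mul(Rational(602, 2619), -100) = Rational(-60200, 2619)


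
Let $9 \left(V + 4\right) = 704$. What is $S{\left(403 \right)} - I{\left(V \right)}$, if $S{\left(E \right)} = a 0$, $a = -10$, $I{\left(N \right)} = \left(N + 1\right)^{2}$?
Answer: $- \frac{458329}{81} \approx -5658.4$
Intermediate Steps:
$V = \frac{668}{9}$ ($V = -4 + \frac{1}{9} \cdot 704 = -4 + \frac{704}{9} = \frac{668}{9} \approx 74.222$)
$I{\left(N \right)} = \left(1 + N\right)^{2}$
$S{\left(E \right)} = 0$ ($S{\left(E \right)} = \left(-10\right) 0 = 0$)
$S{\left(403 \right)} - I{\left(V \right)} = 0 - \left(1 + \frac{668}{9}\right)^{2} = 0 - \left(\frac{677}{9}\right)^{2} = 0 - \frac{458329}{81} = - \frac{458329}{81}$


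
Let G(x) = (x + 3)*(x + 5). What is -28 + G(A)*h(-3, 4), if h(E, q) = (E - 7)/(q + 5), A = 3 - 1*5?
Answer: -94/3 ≈ -31.333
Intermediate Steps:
A = -2 (A = 3 - 5 = -2)
G(x) = (3 + x)*(5 + x)
h(E, q) = (-7 + E)/(5 + q)
-28 + G(A)*h(-3, 4) = -28 + (15 + (-2)² + 8*(-2))*((-7 - 3)/(5 + 4)) = -28 + (15 + 4 - 16)*(-10/9) = -28 + 3*((⅑)*(-10)) = -28 + 3*(-10/9) = -28 - 10/3 = -94/3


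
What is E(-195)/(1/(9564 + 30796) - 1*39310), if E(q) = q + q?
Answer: 5246800/528850533 ≈ 0.0099211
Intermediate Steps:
E(q) = 2*q
E(-195)/(1/(9564 + 30796) - 1*39310) = (2*(-195))/(1/(9564 + 30796) - 1*39310) = -390/(1/40360 - 39310) = -390/(-1586551599/40360) = -390*(-40360/1586551599) = 5246800/528850533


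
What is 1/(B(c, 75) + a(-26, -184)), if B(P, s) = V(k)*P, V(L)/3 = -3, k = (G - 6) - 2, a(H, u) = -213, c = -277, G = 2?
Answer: 1/2280 ≈ 0.00043860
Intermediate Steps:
k = -6 (k = (2 - 6) - 2 = -4 - 2 = -6)
V(L) = -9 (V(L) = 3*(-3) = -9)
B(P, s) = -9*P
1/(B(c, 75) + a(-26, -184)) = 1/(-9*(-277) - 213) = 1/(2493 - 213) = 1/2280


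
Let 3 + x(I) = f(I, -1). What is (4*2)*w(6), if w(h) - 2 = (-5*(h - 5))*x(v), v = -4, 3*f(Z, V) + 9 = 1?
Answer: 728/3 ≈ 242.67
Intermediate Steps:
f(Z, V) = -8/3 (f(Z, V) = -3 + (⅓)*1 = -3 + ⅓ = -8/3)
x(I) = -17/3 (x(I) = -3 - 8/3 = -17/3)
w(h) = -419/3 + 85*h/3 (w(h) = 2 - 5*(h - 5)*(-17/3) = 2 - 5*(-5 + h)*(-17/3) = 2 + (25 - 5*h)*(-17/3) = 2 + (-425/3 + 85*h/3) = -419/3 + 85*h/3)
(4*2)*w(6) = (4*2)*(-419/3 + (85/3)*6) = 8*(-419/3 + 170) = 8*(91/3) = 728/3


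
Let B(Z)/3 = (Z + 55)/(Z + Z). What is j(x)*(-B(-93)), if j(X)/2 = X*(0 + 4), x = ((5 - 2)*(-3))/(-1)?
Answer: -1368/31 ≈ -44.129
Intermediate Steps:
B(Z) = 3*(55 + Z)/(2*Z) (B(Z) = 3*((Z + 55)/(Z + Z)) = 3*((55 + Z)/((2*Z))) = 3*((55 + Z)*(1/(2*Z))) = 3*((55 + Z)/(2*Z)) = 3*(55 + Z)/(2*Z))
x = 9 (x = (3*(-3))*(-1) = -9*(-1) = 9)
j(X) = 8*X (j(X) = 2*(X*(0 + 4)) = 2*(X*4) = 2*(4*X) = 8*X)
j(x)*(-B(-93)) = (8*9)*(-3*(55 - 93)/(2*(-93))) = 72*(-3*(-1)*(-38)/(2*93)) = 72*(-1*19/31) = 72*(-19/31) = -1368/31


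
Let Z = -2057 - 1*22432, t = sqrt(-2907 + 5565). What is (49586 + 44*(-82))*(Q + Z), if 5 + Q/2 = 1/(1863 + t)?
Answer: -1302177385683138/1156037 - 30652*sqrt(2658)/1156037 ≈ -1.1264e+9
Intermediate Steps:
t = sqrt(2658) ≈ 51.556
Z = -24489 (Z = -2057 - 22432 = -24489)
Q = -10 + 2/(1863 + sqrt(2658)) ≈ -9.9990
(49586 + 44*(-82))*(Q + Z) = (49586 + 44*(-82))*((-11559128/1156037 - 2*sqrt(2658)/3468111) - 24489) = (49586 - 3608)*(-28321749221/1156037 - 2*sqrt(2658)/3468111) = 45978*(-28321749221/1156037 - 2*sqrt(2658)/3468111) = -1302177385683138/1156037 - 30652*sqrt(2658)/1156037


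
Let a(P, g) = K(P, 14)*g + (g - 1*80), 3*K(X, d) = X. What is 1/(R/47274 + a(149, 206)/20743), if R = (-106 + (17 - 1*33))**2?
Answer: 163434097/133061898 ≈ 1.2283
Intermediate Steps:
K(X, d) = X/3
a(P, g) = -80 + g + P*g/3 (a(P, g) = (P/3)*g + (g - 1*80) = P*g/3 + (g - 80) = P*g/3 + (-80 + g) = -80 + g + P*g/3)
R = 14884 (R = (-106 + (17 - 33))**2 = (-106 - 16)**2 = (-122)**2 = 14884)
1/(R/47274 + a(149, 206)/20743) = 1/(14884/47274 + (-80 + 206 + (1/3)*149*206)/20743) = 1/(14884*(1/47274) + (-80 + 206 + 30694/3)*(1/20743)) = 1/(7442/23637 + (31072/3)*(1/20743)) = 1/(7442/23637 + 31072/62229) = 1/(133061898/163434097) = 163434097/133061898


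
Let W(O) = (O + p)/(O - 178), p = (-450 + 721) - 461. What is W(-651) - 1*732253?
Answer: -607036896/829 ≈ -7.3225e+5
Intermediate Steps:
p = -190 (p = 271 - 461 = -190)
W(O) = (-190 + O)/(-178 + O) (W(O) = (O - 190)/(O - 178) = (-190 + O)/(-178 + O))
W(-651) - 1*732253 = (-190 - 651)/(-178 - 651) - 1*732253 = -841/(-829) - 732253 = -1/829*(-841) - 732253 = 841/829 - 732253 = -607036896/829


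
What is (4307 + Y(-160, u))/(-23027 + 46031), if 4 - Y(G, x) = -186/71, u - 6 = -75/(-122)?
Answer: 102089/544428 ≈ 0.18752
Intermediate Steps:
u = 807/122 (u = 6 - 75/(-122) = 6 - 75*(-1/122) = 6 + 75/122 = 807/122 ≈ 6.6148)
Y(G, x) = 470/71 (Y(G, x) = 4 - (-186)/71 = 4 - 1*(-186/71) = 4 + 186/71 = 470/71)
(4307 + Y(-160, u))/(-23027 + 46031) = (4307 + 470/71)/(-23027 + 46031) = (306267/71)/23004 = (306267/71)*(1/23004) = 102089/544428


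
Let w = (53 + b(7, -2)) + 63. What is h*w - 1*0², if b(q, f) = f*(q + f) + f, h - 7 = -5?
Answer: 208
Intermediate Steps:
h = 2 (h = 7 - 5 = 2)
b(q, f) = f + f*(f + q) (b(q, f) = f*(f + q) + f = f + f*(f + q))
w = 104 (w = (53 - 2*(1 - 2 + 7)) + 63 = (53 - 2*6) + 63 = (53 - 12) + 63 = 41 + 63 = 104)
h*w - 1*0² = 2*104 - 1*0² = 208 - 1*0 = 208 + 0 = 208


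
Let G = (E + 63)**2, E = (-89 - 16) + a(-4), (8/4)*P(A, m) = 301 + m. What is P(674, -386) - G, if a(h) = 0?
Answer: -3613/2 ≈ -1806.5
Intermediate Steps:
P(A, m) = 301/2 + m/2 (P(A, m) = (301 + m)/2 = 301/2 + m/2)
E = -105 (E = (-89 - 16) + 0 = -105 + 0 = -105)
G = 1764 (G = (-105 + 63)**2 = (-42)**2 = 1764)
P(674, -386) - G = (301/2 + (1/2)*(-386)) - 1*1764 = (301/2 - 193) - 1764 = -85/2 - 1764 = -3613/2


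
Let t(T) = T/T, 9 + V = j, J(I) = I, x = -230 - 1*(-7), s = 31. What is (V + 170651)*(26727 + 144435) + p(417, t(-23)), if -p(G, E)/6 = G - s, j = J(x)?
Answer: 29169254562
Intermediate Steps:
x = -223 (x = -230 + 7 = -223)
j = -223
V = -232 (V = -9 - 223 = -232)
t(T) = 1
p(G, E) = 186 - 6*G (p(G, E) = -6*(G - 1*31) = -6*(G - 31) = -6*(-31 + G) = 186 - 6*G)
(V + 170651)*(26727 + 144435) + p(417, t(-23)) = (-232 + 170651)*(26727 + 144435) + (186 - 6*417) = 170419*171162 + (186 - 2502) = 29169256878 - 2316 = 29169254562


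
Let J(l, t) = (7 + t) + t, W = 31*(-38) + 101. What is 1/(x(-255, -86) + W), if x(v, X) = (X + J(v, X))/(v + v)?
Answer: -510/549019 ≈ -0.00092893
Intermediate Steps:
W = -1077 (W = -1178 + 101 = -1077)
J(l, t) = 7 + 2*t
x(v, X) = (7 + 3*X)/(2*v) (x(v, X) = (X + (7 + 2*X))/(v + v) = (7 + 3*X)/((2*v)) = (7 + 3*X)*(1/(2*v)) = (7 + 3*X)/(2*v))
1/(x(-255, -86) + W) = 1/((½)*(7 + 3*(-86))/(-255) - 1077) = 1/((½)*(-1/255)*(7 - 258) - 1077) = 1/((½)*(-1/255)*(-251) - 1077) = 1/(251/510 - 1077) = 1/(-549019/510) = -510/549019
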